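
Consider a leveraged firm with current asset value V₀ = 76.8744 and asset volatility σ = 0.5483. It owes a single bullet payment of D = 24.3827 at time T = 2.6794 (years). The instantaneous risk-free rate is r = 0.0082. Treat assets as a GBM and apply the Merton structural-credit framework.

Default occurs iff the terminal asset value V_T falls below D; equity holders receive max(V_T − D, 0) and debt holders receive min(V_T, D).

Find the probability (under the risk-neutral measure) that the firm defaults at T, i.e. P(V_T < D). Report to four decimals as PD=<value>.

PD=0.1962

d₁ = [ln(V₀/D) + (r + σ²/2)T] / (σ√T)
   = [ln(76.8744/24.3827) + (0.0082 + 0.5·0.5483²)·2.6794] / (0.5483·√2.6794)
   = [1.148299 + 0.424729] / 0.897505 = 1.752667
d₂ = d₁ − σ√T = 1.752667 − 0.897505 = 0.855162
risk-neutral PD = N(−d₂) = N(-0.855162) = 0.196231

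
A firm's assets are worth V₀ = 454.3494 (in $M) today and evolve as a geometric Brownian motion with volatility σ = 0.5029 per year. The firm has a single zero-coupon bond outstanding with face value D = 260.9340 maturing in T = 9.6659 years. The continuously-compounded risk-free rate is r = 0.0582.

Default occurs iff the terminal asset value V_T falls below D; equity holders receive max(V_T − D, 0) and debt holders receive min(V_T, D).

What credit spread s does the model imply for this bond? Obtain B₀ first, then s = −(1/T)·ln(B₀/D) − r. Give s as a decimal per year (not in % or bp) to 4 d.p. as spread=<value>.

spread=0.0401

d₁ = [ln(V₀/D) + (r + σ²/2)T] / (σ√T)
   = [ln(454.3494/260.9340) + (0.0582 + 0.5·0.5029²)·9.6659] / (0.5029·√9.6659)
   = [0.554599 + 1.784849] / 1.563518 = 1.496272
d₂ = d₁ − σ√T = 1.496272 − 1.563518 = -0.067245
N(d₁) = 0.932709,  N(d₂) = 0.473193,  e^(−rT) = 0.569751
E₀ = V₀·N(d₁) − D·e^(−rT)·N(d₂)
   = 454.3494·0.932709 − 260.9340·0.569751·0.473193 = 353.427174
B₀ = V₀ − E₀ = 454.3494 − 353.427174 = 100.922226
spread = −(1/T)·ln(B₀/D) − r = −(1/9.6659)·ln(100.922226/260.9340) − 0.0582 = 0.04007510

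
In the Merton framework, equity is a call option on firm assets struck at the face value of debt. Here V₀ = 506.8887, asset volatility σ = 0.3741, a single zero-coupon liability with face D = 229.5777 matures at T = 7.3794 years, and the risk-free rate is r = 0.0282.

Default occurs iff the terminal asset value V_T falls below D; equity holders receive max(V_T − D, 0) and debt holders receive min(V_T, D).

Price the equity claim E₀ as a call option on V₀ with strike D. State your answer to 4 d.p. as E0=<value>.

d₁ = [ln(V₀/D) + (r + σ²/2)T] / (σ√T)
   = [ln(506.8887/229.5777) + (0.0282 + 0.5·0.3741²)·7.3794] / (0.3741·√7.3794)
   = [0.792050 + 0.724476] / 1.016245 = 1.492284
d₂ = d₁ − σ√T = 1.492284 − 1.016245 = 0.476039
N(d₁) = 0.932188,  N(d₂) = 0.682977,  e^(−rT) = 0.812127
E₀ = V₀·N(d₁) − D·e^(−rT)·N(d₂)
   = 506.8887·0.932188 − 229.5777·0.812127·0.682977 = 345.176978

E0=345.1770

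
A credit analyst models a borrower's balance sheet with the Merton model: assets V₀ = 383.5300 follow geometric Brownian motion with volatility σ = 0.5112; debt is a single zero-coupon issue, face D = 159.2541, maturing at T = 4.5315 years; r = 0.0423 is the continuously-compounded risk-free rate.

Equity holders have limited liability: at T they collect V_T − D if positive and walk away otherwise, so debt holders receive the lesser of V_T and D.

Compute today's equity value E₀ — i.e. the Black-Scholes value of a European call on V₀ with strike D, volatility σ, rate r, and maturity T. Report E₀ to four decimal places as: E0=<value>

d₁ = [ln(V₀/D) + (r + σ²/2)T] / (σ√T)
   = [ln(383.5300/159.2541) + (0.0423 + 0.5·0.5112²)·4.5315] / (0.5112·√4.5315)
   = [0.878917 + 0.783781] / 1.088208 = 1.527923
d₂ = d₁ − σ√T = 1.527923 − 1.088208 = 0.439715
N(d₁) = 0.936734,  N(d₂) = 0.669928,  e^(−rT) = 0.825569
E₀ = V₀·N(d₁) − D·e^(−rT)·N(d₂)
   = 383.5300·0.936734 − 159.2541·0.825569·0.669928 = 271.186669

E0=271.1867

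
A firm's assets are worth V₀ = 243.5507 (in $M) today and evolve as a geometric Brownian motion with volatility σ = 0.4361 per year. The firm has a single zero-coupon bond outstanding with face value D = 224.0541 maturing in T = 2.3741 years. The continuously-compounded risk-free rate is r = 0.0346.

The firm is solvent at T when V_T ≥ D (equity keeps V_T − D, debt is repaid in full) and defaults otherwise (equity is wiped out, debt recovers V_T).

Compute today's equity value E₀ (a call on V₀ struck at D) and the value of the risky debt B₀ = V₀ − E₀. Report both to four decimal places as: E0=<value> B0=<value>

E0=79.4909 B0=164.0598

d₁ = [ln(V₀/D) + (r + σ²/2)T] / (σ√T)
   = [ln(243.5507/224.0541) + (0.0346 + 0.5·0.4361²)·2.3741] / (0.4361·√2.3741)
   = [0.083438 + 0.307901] / 0.671948 = 0.582394
d₂ = d₁ − σ√T = 0.582394 − 0.671948 = -0.089554
N(d₁) = 0.719849,  N(d₂) = 0.464321,  e^(−rT) = 0.921139
E₀ = V₀·N(d₁) − D·e^(−rT)·N(d₂)
   = 243.5507·0.719849 − 224.0541·0.921139·0.464321 = 79.490917
B₀ = V₀ − E₀ = 243.5507 − 79.490917 = 164.059783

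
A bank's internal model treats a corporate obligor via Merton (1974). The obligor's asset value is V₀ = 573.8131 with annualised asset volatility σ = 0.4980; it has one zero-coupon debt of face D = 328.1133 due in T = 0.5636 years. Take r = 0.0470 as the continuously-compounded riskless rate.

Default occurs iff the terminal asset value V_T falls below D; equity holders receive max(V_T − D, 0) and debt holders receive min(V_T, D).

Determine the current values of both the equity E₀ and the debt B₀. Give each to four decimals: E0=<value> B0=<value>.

E0=258.2564 B0=315.5567

d₁ = [ln(V₀/D) + (r + σ²/2)T] / (σ√T)
   = [ln(573.8131/328.1133) + (0.0470 + 0.5·0.4980²)·0.5636] / (0.4980·√0.5636)
   = [0.558945 + 0.096377] / 0.373865 = 1.752829
d₂ = d₁ − σ√T = 1.752829 − 0.373865 = 1.378964
N(d₁) = 0.960184,  N(d₂) = 0.916047,  e^(−rT) = 0.973859
E₀ = V₀·N(d₁) − D·e^(−rT)·N(d₂)
   = 573.8131·0.960184 − 328.1133·0.973859·0.916047 = 258.256373
B₀ = V₀ − E₀ = 573.8131 − 258.256373 = 315.556727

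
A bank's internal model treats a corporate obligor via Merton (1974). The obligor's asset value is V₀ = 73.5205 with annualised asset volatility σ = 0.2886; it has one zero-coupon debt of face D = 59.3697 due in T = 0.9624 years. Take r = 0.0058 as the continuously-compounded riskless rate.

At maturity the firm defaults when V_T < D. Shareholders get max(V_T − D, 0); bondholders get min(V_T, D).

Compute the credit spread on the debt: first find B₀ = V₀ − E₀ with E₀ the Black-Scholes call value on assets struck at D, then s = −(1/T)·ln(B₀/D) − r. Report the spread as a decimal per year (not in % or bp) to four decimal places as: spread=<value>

spread=0.0418

d₁ = [ln(V₀/D) + (r + σ²/2)T] / (σ√T)
   = [ln(73.5205/59.3697) + (0.0058 + 0.5·0.2886²)·0.9624] / (0.2886·√0.9624)
   = [0.213780 + 0.045661] / 0.283122 = 0.916358
d₂ = d₁ − σ√T = 0.916358 − 0.283122 = 0.633235
N(d₁) = 0.820260,  N(d₂) = 0.736710,  e^(−rT) = 0.994434
E₀ = V₀·N(d₁) − D·e^(−rT)·N(d₂)
   = 73.5205·0.820260 − 59.3697·0.994434·0.736710 = 16.811161
B₀ = V₀ − E₀ = 73.5205 − 16.811161 = 56.709339
spread = −(1/T)·ln(B₀/D) − r = −(1/0.9624)·ln(56.709339/59.3697) − 0.0058 = 0.04183621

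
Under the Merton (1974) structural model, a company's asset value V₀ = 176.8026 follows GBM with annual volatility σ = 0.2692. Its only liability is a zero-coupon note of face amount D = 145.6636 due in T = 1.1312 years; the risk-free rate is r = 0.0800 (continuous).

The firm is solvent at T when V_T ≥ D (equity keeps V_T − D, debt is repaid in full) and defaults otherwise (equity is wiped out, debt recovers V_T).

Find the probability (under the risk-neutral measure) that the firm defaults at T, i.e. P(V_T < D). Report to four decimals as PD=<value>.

PD=0.1978

d₁ = [ln(V₀/D) + (r + σ²/2)T] / (σ√T)
   = [ln(176.8026/145.6636) + (0.0800 + 0.5·0.2692²)·1.1312] / (0.2692·√1.1312)
   = [0.193734 + 0.131484] / 0.286315 = 1.135874
d₂ = d₁ − σ√T = 1.135874 − 0.286315 = 0.849559
risk-neutral PD = N(−d₂) = N(-0.849559) = 0.197785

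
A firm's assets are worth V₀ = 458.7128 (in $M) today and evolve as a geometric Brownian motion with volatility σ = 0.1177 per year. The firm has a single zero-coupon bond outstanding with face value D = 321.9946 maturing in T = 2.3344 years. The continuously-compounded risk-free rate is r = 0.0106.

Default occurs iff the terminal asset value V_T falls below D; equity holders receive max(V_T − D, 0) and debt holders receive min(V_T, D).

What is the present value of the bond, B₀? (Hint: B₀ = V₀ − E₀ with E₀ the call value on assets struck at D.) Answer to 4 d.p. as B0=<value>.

B0=313.6912

d₁ = [ln(V₀/D) + (r + σ²/2)T] / (σ√T)
   = [ln(458.7128/321.9946) + (0.0106 + 0.5·0.1177²)·2.3344] / (0.1177·√2.3344)
   = [0.353890 + 0.040914] / 0.179831 = 2.195418
d₂ = d₁ − σ√T = 2.195418 − 0.179831 = 2.015587
N(d₁) = 0.985933,  N(d₂) = 0.978078,  e^(−rT) = 0.975559
E₀ = V₀·N(d₁) − D·e^(−rT)·N(d₂)
   = 458.7128·0.985933 − 321.9946·0.975559·0.978078 = 145.021553
B₀ = V₀ − E₀ = 458.7128 − 145.021553 = 313.691247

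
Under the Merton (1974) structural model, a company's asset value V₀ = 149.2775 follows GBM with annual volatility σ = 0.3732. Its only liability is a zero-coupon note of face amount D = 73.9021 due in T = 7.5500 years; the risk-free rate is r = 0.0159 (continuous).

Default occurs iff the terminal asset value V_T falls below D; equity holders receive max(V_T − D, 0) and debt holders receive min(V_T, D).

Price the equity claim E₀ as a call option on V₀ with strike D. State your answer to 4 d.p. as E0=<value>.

d₁ = [ln(V₀/D) + (r + σ²/2)T] / (σ√T)
   = [ln(149.2775/73.9021) + (0.0159 + 0.5·0.3732²)·7.5500] / (0.3732·√7.5500)
   = [0.703066 + 0.645820] / 1.025451 = 1.315407
d₂ = d₁ − σ√T = 1.315407 − 1.025451 = 0.289956
N(d₁) = 0.905813,  N(d₂) = 0.614075,  e^(−rT) = 0.886881
E₀ = V₀·N(d₁) − D·e^(−rT)·N(d₂)
   = 149.2775·0.905813 − 73.9021·0.886881·0.614075 = 94.969663

E0=94.9697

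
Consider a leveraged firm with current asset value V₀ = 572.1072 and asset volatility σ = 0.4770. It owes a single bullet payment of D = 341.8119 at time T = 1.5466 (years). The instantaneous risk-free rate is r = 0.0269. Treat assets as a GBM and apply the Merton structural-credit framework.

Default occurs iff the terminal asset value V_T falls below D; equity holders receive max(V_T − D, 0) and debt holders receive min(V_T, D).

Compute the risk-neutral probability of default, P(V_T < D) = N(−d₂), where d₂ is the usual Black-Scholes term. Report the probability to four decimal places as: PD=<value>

d₁ = [ln(V₀/D) + (r + σ²/2)T] / (σ√T)
   = [ln(572.1072/341.8119) + (0.0269 + 0.5·0.4770²)·1.5466] / (0.4770·√1.5466)
   = [0.515066 + 0.217552] / 0.593209 = 1.235008
d₂ = d₁ − σ√T = 1.235008 − 0.593209 = 0.641800
risk-neutral PD = N(−d₂) = N(-0.641800) = 0.260502

PD=0.2605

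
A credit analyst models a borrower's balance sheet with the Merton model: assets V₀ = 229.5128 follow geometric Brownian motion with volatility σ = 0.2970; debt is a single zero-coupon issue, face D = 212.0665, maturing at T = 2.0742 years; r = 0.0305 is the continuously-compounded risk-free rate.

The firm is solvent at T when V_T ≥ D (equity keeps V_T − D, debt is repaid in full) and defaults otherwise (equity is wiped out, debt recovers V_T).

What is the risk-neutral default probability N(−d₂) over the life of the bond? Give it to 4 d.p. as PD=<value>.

d₁ = [ln(V₀/D) + (r + σ²/2)T] / (σ√T)
   = [ln(229.5128/212.0665) + (0.0305 + 0.5·0.2970²)·2.0742] / (0.2970·√2.0742)
   = [0.079059 + 0.154745] / 0.427742 = 0.546600
d₂ = d₁ − σ√T = 0.546600 − 0.427742 = 0.118858
risk-neutral PD = N(−d₂) = N(-0.118858) = 0.452694

PD=0.4527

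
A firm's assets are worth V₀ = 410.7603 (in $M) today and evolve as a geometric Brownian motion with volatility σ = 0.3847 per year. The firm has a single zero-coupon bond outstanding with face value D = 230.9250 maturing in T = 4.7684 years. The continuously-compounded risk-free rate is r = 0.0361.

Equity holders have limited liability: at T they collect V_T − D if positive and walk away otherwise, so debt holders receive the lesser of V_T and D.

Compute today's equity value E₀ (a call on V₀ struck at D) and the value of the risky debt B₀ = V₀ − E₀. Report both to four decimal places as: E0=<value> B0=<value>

d₁ = [ln(V₀/D) + (r + σ²/2)T] / (σ√T)
   = [ln(410.7603/230.9250) + (0.0361 + 0.5·0.3847²)·4.7684] / (0.3847·√4.7684)
   = [0.575917 + 0.524987] / 0.840057 = 1.310511
d₂ = d₁ − σ√T = 1.310511 − 0.840057 = 0.470455
N(d₁) = 0.904989,  N(d₂) = 0.680985,  e^(−rT) = 0.841862
E₀ = V₀·N(d₁) − D·e^(−rT)·N(d₂)
   = 410.7603·0.904989 − 230.9250·0.841862·0.680985 = 239.345149
B₀ = V₀ − E₀ = 410.7603 − 239.345149 = 171.415151

E0=239.3451 B0=171.4152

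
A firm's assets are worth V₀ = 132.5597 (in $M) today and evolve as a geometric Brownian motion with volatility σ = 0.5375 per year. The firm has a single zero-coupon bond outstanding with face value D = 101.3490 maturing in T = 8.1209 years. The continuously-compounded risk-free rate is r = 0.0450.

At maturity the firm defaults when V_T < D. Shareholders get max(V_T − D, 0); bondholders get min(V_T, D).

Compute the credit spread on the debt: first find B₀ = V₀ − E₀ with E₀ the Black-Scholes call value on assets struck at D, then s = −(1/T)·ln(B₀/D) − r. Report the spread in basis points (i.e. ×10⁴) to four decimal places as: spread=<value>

d₁ = [ln(V₀/D) + (r + σ²/2)T] / (σ√T)
   = [ln(132.5597/101.3490) + (0.0450 + 0.5·0.5375²)·8.1209] / (0.5375·√8.1209)
   = [0.268463 + 1.538530] / 1.531724 = 1.179712
d₂ = d₁ − σ√T = 1.179712 − 1.531724 = -0.352012
N(d₁) = 0.880943,  N(d₂) = 0.362415,  e^(−rT) = 0.693891
E₀ = V₀·N(d₁) − D·e^(−rT)·N(d₂)
   = 132.5597·0.880943 − 101.3490·0.693891·0.362415 = 91.290627
B₀ = V₀ − E₀ = 132.5597 − 91.290627 = 41.269073
spread = −(1/T)·ln(B₀/D) − r = −(1/8.1209)·ln(41.269073/101.3490) − 0.0450 = 0.06563511
in basis points: 0.06563511 × 10⁴ = 656.3511 bp

spread=656.3511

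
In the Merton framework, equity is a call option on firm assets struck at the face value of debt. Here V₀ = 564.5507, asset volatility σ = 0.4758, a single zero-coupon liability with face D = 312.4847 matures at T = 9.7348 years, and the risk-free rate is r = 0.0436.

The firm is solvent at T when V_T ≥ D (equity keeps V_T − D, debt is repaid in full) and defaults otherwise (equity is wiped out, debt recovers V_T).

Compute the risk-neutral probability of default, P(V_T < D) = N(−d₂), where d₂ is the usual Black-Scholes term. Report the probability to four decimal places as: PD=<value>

d₁ = [ln(V₀/D) + (r + σ²/2)T] / (σ√T)
   = [ln(564.5507/312.4847) + (0.0436 + 0.5·0.4758²)·9.7348] / (0.4758·√9.7348)
   = [0.591475 + 1.526347] / 1.484526 = 1.426597
d₂ = d₁ − σ√T = 1.426597 − 1.484526 = -0.057929
risk-neutral PD = N(−d₂) = N(0.057929) = 0.523098

PD=0.5231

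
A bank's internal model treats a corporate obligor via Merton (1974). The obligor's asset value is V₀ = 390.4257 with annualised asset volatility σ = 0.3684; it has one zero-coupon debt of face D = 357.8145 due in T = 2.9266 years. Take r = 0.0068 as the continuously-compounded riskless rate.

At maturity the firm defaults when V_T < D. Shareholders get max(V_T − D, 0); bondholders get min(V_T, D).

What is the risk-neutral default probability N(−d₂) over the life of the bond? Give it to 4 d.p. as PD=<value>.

d₁ = [ln(V₀/D) + (r + σ²/2)T] / (σ√T)
   = [ln(390.4257/357.8145) + (0.0068 + 0.5·0.3684²)·2.9266] / (0.3684·√2.9266)
   = [0.087223 + 0.218498] / 0.630233 = 0.485092
d₂ = d₁ − σ√T = 0.485092 − 0.630233 = -0.145142
risk-neutral PD = N(−d₂) = N(0.145142) = 0.557700

PD=0.5577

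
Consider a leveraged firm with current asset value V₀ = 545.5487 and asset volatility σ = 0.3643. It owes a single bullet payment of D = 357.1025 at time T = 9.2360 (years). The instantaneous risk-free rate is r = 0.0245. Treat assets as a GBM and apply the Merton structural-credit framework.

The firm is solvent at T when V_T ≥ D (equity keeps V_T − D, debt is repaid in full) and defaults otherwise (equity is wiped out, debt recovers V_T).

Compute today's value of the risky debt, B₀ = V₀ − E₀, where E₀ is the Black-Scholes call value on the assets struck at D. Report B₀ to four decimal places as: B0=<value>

d₁ = [ln(V₀/D) + (r + σ²/2)T] / (σ√T)
   = [ln(545.5487/357.1025) + (0.0245 + 0.5·0.3643²)·9.2360] / (0.3643·√9.2360)
   = [0.423769 + 0.839158] / 1.107136 = 1.140715
d₂ = d₁ − σ√T = 1.140715 − 1.107136 = 0.033578
N(d₁) = 0.873006,  N(d₂) = 0.513393,  e^(−rT) = 0.797493
E₀ = V₀·N(d₁) − D·e^(−rT)·N(d₂)
   = 545.5487·0.873006 − 357.1025·0.797493·0.513393 = 330.059473
B₀ = V₀ − E₀ = 545.5487 − 330.059473 = 215.489227

B0=215.4892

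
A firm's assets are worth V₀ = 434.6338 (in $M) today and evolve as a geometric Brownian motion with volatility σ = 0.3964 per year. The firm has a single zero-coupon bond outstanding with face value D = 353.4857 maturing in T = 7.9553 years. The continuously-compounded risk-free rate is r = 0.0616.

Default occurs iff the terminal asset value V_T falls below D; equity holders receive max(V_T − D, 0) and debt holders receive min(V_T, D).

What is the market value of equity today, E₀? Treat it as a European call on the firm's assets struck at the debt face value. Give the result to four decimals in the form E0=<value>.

d₁ = [ln(V₀/D) + (r + σ²/2)T] / (σ√T)
   = [ln(434.6338/353.4857) + (0.0616 + 0.5·0.3964²)·7.9553] / (0.3964·√7.9553)
   = [0.206661 + 1.115066] / 1.118052 = 1.182170
d₂ = d₁ − σ√T = 1.182170 − 1.118052 = 0.064118
N(d₁) = 0.881431,  N(d₂) = 0.525562,  e^(−rT) = 0.612598
E₀ = V₀·N(d₁) − D·e^(−rT)·N(d₂)
   = 434.6338·0.881431 − 353.4857·0.612598·0.525562 = 269.292047

E0=269.2920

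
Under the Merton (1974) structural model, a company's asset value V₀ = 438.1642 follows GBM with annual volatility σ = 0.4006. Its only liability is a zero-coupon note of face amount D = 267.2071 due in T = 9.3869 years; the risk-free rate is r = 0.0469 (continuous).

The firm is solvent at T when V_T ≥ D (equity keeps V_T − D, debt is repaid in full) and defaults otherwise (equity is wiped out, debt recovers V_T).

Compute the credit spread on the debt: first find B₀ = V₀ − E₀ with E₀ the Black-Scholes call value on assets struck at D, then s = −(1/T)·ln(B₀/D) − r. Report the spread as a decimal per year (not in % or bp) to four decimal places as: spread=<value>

d₁ = [ln(V₀/D) + (r + σ²/2)T] / (σ√T)
   = [ln(438.1642/267.2071) + (0.0469 + 0.5·0.4006²)·9.3869] / (0.4006·√9.3869)
   = [0.494570 + 1.193452] / 1.227360 = 1.375327
d₂ = d₁ − σ√T = 1.375327 − 1.227360 = 0.147967
N(d₁) = 0.915485,  N(d₂) = 0.558816,  e^(−rT) = 0.643878
E₀ = V₀·N(d₁) − D·e^(−rT)·N(d₂)
   = 438.1642·0.915485 − 267.2071·0.643878·0.558816 = 304.989171
B₀ = V₀ − E₀ = 438.1642 − 304.989171 = 133.175029
spread = −(1/T)·ln(B₀/D) − r = −(1/9.3869)·ln(133.175029/267.2071) − 0.0469 = 0.02728421

spread=0.0273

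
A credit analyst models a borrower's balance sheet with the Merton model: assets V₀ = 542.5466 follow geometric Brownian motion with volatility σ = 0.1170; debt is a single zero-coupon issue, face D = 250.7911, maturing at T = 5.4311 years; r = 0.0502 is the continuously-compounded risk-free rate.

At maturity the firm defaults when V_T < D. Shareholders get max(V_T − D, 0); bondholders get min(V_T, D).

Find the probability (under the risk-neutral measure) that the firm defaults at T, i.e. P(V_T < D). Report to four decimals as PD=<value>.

PD=0.0001

d₁ = [ln(V₀/D) + (r + σ²/2)T] / (σ√T)
   = [ln(542.5466/250.7911) + (0.0502 + 0.5·0.1170²)·5.4311] / (0.1170·√5.4311)
   = [0.771654 + 0.309814] / 0.272665 = 3.966285
d₂ = d₁ − σ√T = 3.966285 − 0.272665 = 3.693620
risk-neutral PD = N(−d₂) = N(-3.693620) = 0.000111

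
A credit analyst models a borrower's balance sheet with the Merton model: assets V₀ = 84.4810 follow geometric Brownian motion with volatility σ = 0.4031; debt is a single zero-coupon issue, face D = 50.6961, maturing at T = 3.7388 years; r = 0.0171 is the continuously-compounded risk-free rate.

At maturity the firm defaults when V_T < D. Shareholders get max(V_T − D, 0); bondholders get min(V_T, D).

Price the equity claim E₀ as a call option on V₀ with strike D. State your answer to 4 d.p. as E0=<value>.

d₁ = [ln(V₀/D) + (r + σ²/2)T] / (σ√T)
   = [ln(84.4810/50.6961) + (0.0171 + 0.5·0.4031²)·3.7388] / (0.4031·√3.7388)
   = [0.510678 + 0.367692] / 0.779433 = 1.126933
d₂ = d₁ − σ√T = 1.126933 − 0.779433 = 0.347500
N(d₁) = 0.870115,  N(d₂) = 0.635892,  e^(−rT) = 0.938067
E₀ = V₀·N(d₁) − D·e^(−rT)·N(d₂)
   = 84.4810·0.870115 − 50.6961·0.938067·0.635892 = 43.267440

E0=43.2674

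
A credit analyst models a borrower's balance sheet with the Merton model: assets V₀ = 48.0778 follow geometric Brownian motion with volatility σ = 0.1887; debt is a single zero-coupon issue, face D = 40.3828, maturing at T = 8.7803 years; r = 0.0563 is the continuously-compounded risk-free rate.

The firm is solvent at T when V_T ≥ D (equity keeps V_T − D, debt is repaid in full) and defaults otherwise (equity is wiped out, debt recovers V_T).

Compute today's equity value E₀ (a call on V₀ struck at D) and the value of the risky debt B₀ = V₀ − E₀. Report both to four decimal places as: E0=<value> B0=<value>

d₁ = [ln(V₀/D) + (r + σ²/2)T] / (σ√T)
   = [ln(48.0778/40.3828) + (0.0563 + 0.5·0.1887²)·8.7803] / (0.1887·√8.7803)
   = [0.174417 + 0.650654] / 0.559148 = 1.475586
d₂ = d₁ − σ√T = 1.475586 − 0.559148 = 0.916438
N(d₁) = 0.929972,  N(d₂) = 0.820281,  e^(−rT) = 0.609979
E₀ = V₀·N(d₁) − D·e^(−rT)·N(d₂)
   = 48.0778·0.929972 − 40.3828·0.609979·0.820281 = 24.505319
B₀ = V₀ − E₀ = 48.0778 − 24.505319 = 23.572481

E0=24.5053 B0=23.5725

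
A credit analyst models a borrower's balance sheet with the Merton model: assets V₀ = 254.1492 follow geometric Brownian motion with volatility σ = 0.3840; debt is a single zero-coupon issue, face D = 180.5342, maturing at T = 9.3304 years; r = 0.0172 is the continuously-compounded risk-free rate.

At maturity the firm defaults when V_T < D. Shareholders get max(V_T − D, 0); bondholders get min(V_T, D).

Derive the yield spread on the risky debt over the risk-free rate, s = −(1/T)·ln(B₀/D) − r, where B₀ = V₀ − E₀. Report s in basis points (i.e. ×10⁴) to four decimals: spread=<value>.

spread=392.2380

d₁ = [ln(V₀/D) + (r + σ²/2)T] / (σ√T)
   = [ln(254.1492/180.5342) + (0.0172 + 0.5·0.3840²)·9.3304] / (0.3840·√9.3304)
   = [0.342001 + 0.848395] / 1.172955 = 1.014869
d₂ = d₁ − σ√T = 1.014869 − 1.172955 = -0.158086
N(d₁) = 0.844916,  N(d₂) = 0.437195,  e^(−rT) = 0.851732
E₀ = V₀·N(d₁) − D·e^(−rT)·N(d₂)
   = 254.1492·0.844916 − 180.5342·0.851732·0.437195 = 147.508677
B₀ = V₀ − E₀ = 254.1492 − 147.508677 = 106.640523
spread = −(1/T)·ln(B₀/D) − r = −(1/9.3304)·ln(106.640523/180.5342) − 0.0172 = 0.03922380
in basis points: 0.03922380 × 10⁴ = 392.2380 bp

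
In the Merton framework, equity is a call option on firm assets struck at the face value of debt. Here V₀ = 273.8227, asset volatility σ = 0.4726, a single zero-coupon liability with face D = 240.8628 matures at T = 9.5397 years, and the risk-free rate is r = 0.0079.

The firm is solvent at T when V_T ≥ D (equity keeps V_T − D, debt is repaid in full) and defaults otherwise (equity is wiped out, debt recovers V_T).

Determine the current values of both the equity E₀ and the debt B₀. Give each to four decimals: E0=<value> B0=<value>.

E0=159.1759 B0=114.6468

d₁ = [ln(V₀/D) + (r + σ²/2)T] / (σ√T)
   = [ln(273.8227/240.8628) + (0.0079 + 0.5·0.4726²)·9.5397] / (0.4726·√9.5397)
   = [0.128253 + 1.140713] / 1.459691 = 0.869339
d₂ = d₁ − σ√T = 0.869339 − 1.459691 = -0.590353
N(d₁) = 0.807669,  N(d₂) = 0.277477,  e^(−rT) = 0.927406
E₀ = V₀·N(d₁) − D·e^(−rT)·N(d₂)
   = 273.8227·0.807669 − 240.8628·0.927406·0.277477 = 159.175942
B₀ = V₀ − E₀ = 273.8227 − 159.175942 = 114.646758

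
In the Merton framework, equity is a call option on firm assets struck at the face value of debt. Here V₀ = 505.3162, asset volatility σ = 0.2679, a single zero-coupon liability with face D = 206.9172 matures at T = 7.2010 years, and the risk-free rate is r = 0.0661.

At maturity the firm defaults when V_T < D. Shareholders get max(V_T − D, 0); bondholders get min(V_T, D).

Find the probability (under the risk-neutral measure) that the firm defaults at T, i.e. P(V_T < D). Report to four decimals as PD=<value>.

PD=0.0612

d₁ = [ln(V₀/D) + (r + σ²/2)T] / (σ√T)
   = [ln(505.3162/206.9172) + (0.0661 + 0.5·0.2679²)·7.2010] / (0.2679·√7.2010)
   = [0.892866 + 0.734395] / 0.718901 = 2.263540
d₂ = d₁ − σ√T = 2.263540 − 0.718901 = 1.544639
risk-neutral PD = N(−d₂) = N(-1.544639) = 0.061217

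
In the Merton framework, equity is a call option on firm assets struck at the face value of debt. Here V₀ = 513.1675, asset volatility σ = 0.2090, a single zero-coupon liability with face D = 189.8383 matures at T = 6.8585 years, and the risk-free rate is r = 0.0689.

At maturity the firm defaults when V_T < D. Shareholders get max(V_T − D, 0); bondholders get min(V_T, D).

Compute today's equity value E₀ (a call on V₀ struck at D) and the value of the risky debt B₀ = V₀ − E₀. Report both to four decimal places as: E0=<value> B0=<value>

E0=394.9682 B0=118.1993

d₁ = [ln(V₀/D) + (r + σ²/2)T] / (σ√T)
   = [ln(513.1675/189.8383) + (0.0689 + 0.5·0.2090²)·6.8585] / (0.2090·√6.8585)
   = [0.994430 + 0.622344] / 0.547345 = 2.953849
d₂ = d₁ − σ√T = 2.953849 − 0.547345 = 2.406504
N(d₁) = 0.998431,  N(d₂) = 0.991947,  e^(−rT) = 0.623410
E₀ = V₀·N(d₁) − D·e^(−rT)·N(d₂)
   = 513.1675·0.998431 − 189.8383·0.623410·0.991947 = 394.968173
B₀ = V₀ − E₀ = 513.1675 − 394.968173 = 118.199327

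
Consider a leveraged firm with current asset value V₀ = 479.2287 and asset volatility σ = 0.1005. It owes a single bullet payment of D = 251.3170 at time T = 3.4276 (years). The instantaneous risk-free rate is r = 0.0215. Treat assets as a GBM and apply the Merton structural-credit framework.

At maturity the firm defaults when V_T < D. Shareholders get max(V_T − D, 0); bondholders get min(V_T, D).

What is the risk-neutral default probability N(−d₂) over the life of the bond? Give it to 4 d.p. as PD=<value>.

PD=0.0001

d₁ = [ln(V₀/D) + (r + σ²/2)T] / (σ√T)
   = [ln(479.2287/251.3170) + (0.0215 + 0.5·0.1005²)·3.4276] / (0.1005·√3.4276)
   = [0.645463 + 0.091003] / 0.186063 = 3.958144
d₂ = d₁ − σ√T = 3.958144 − 0.186063 = 3.772081
risk-neutral PD = N(−d₂) = N(-3.772081) = 0.000081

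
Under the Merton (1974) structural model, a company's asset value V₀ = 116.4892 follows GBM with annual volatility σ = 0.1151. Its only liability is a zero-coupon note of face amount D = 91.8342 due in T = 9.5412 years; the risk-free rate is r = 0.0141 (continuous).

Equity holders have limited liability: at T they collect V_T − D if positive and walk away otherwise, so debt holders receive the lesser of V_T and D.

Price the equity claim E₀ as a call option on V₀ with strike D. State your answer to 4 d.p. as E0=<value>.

d₁ = [ln(V₀/D) + (r + σ²/2)T] / (σ√T)
   = [ln(116.4892/91.8342) + (0.0141 + 0.5·0.1151²)·9.5412] / (0.1151·√9.5412)
   = [0.237814 + 0.197732] / 0.355530 = 1.225059
d₂ = d₁ − σ√T = 1.225059 − 0.355530 = 0.869528
N(d₁) = 0.889723,  N(d₂) = 0.807721,  e^(−rT) = 0.874126
E₀ = V₀·N(d₁) − D·e^(−rT)·N(d₂)
   = 116.4892·0.889723 − 91.8342·0.874126·0.807721 = 38.803664

E0=38.8037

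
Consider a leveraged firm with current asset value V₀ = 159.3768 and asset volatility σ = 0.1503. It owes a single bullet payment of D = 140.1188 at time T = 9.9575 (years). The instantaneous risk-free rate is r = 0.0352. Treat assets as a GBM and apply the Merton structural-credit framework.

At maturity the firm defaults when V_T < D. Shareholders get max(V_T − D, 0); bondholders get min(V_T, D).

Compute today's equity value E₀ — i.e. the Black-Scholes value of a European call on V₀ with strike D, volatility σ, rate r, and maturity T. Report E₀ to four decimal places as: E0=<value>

d₁ = [ln(V₀/D) + (r + σ²/2)T] / (σ√T)
   = [ln(159.3768/140.1188) + (0.0352 + 0.5·0.1503²)·9.9575] / (0.1503·√9.9575)
   = [0.128781 + 0.462974] / 0.474279 = 1.247693
d₂ = d₁ − σ√T = 1.247693 − 0.474279 = 0.773414
N(d₁) = 0.893928,  N(d₂) = 0.780361,  e^(−rT) = 0.704333
E₀ = V₀·N(d₁) − D·e^(−rT)·N(d₂)
   = 159.3768·0.893928 − 140.1188·0.704333·0.780361 = 65.457343

E0=65.4573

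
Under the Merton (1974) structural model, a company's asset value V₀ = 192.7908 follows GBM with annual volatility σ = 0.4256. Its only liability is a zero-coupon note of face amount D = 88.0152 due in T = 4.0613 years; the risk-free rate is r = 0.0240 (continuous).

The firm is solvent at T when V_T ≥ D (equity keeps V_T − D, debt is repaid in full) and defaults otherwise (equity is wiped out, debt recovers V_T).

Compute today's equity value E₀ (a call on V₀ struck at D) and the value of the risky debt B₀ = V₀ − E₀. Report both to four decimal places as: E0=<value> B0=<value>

E0=120.8764 B0=71.9144

d₁ = [ln(V₀/D) + (r + σ²/2)T] / (σ√T)
   = [ln(192.7908/88.0152) + (0.0240 + 0.5·0.4256²)·4.0613] / (0.4256·√4.0613)
   = [0.784096 + 0.465294] / 0.857698 = 1.456679
d₂ = d₁ − σ√T = 1.456679 − 0.857698 = 0.598981
N(d₁) = 0.927397,  N(d₂) = 0.725407,  e^(−rT) = 0.907128
E₀ = V₀·N(d₁) − D·e^(−rT)·N(d₂)
   = 192.7908·0.927397 − 88.0152·0.907128·0.725407 = 120.876386
B₀ = V₀ − E₀ = 192.7908 − 120.876386 = 71.914414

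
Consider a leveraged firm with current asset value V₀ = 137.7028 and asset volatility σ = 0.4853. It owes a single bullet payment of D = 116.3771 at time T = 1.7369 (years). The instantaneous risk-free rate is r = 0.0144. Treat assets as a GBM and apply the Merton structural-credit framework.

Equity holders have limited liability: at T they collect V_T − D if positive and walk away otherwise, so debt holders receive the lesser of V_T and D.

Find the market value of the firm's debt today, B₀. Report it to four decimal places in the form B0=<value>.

B0=92.7177

d₁ = [ln(V₀/D) + (r + σ²/2)T] / (σ√T)
   = [ln(137.7028/116.3771) + (0.0144 + 0.5·0.4853²)·1.7369] / (0.4853·√1.7369)
   = [0.168262 + 0.229545] / 0.639584 = 0.621978
d₂ = d₁ − σ√T = 0.621978 − 0.639584 = -0.017606
N(d₁) = 0.733022,  N(d₂) = 0.492977,  e^(−rT) = 0.975299
E₀ = V₀·N(d₁) − D·e^(−rT)·N(d₂)
   = 137.7028·0.733022 − 116.3771·0.975299·0.492977 = 44.985116
B₀ = V₀ − E₀ = 137.7028 − 44.985116 = 92.717684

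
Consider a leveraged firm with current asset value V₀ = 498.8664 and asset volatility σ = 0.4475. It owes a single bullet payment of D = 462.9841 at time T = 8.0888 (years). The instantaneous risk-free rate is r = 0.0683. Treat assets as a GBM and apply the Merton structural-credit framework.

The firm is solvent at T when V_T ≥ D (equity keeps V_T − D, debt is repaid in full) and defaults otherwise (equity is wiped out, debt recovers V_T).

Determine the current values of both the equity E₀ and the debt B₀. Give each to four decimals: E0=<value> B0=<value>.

E0=316.2843 B0=182.5821

d₁ = [ln(V₀/D) + (r + σ²/2)T] / (σ√T)
   = [ln(498.8664/462.9841) + (0.0683 + 0.5·0.4475²)·8.0888] / (0.4475·√8.0888)
   = [0.074646 + 1.362381] / 1.272727 = 1.129093
d₂ = d₁ − σ√T = 1.129093 − 1.272727 = -0.143633
N(d₁) = 0.870571,  N(d₂) = 0.442895,  e^(−rT) = 0.575529
E₀ = V₀·N(d₁) − D·e^(−rT)·N(d₂)
   = 498.8664·0.870571 − 462.9841·0.575529·0.442895 = 316.284267
B₀ = V₀ − E₀ = 498.8664 − 316.284267 = 182.582133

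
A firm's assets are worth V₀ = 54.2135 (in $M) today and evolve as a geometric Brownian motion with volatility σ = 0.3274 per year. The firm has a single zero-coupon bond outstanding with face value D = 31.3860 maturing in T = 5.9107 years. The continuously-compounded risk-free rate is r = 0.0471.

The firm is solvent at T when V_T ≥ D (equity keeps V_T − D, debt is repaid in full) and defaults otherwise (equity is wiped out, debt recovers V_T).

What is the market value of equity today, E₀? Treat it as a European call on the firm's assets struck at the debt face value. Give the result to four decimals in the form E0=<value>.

E0=32.5641

d₁ = [ln(V₀/D) + (r + σ²/2)T] / (σ√T)
   = [ln(54.2135/31.3860) + (0.0471 + 0.5·0.3274²)·5.9107] / (0.3274·√5.9107)
   = [0.546568 + 0.595180] / 0.795973 = 1.434406
d₂ = d₁ − σ√T = 1.434406 − 0.795973 = 0.638434
N(d₁) = 0.924272,  N(d₂) = 0.738404,  e^(−rT) = 0.756999
E₀ = V₀·N(d₁) − D·e^(−rT)·N(d₂)
   = 54.2135·0.924272 − 31.3860·0.756999·0.738404 = 32.564148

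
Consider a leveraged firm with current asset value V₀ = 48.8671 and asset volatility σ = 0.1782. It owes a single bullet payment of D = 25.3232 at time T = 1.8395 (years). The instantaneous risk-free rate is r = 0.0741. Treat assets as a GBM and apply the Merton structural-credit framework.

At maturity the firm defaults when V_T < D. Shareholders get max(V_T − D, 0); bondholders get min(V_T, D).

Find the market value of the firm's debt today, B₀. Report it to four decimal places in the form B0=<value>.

d₁ = [ln(V₀/D) + (r + σ²/2)T] / (σ√T)
   = [ln(48.8671/25.3232) + (0.0741 + 0.5·0.1782²)·1.8395] / (0.1782·√1.8395)
   = [0.657383 + 0.165514] / 0.241689 = 3.404772
d₂ = d₁ − σ√T = 3.404772 − 0.241689 = 3.163082
N(d₁) = 0.999669,  N(d₂) = 0.999219,  e^(−rT) = 0.872575
E₀ = V₀·N(d₁) − D·e^(−rT)·N(d₂)
   = 48.8671·0.999669 − 25.3232·0.872575·0.999219 = 26.771782
B₀ = V₀ − E₀ = 48.8671 − 26.771782 = 22.095318

B0=22.0953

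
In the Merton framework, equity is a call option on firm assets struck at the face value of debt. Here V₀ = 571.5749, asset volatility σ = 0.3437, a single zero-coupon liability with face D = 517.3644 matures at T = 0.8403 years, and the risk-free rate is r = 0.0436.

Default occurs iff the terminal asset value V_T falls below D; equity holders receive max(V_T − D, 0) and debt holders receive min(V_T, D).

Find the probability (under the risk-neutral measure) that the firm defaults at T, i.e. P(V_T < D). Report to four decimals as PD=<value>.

d₁ = [ln(V₀/D) + (r + σ²/2)T] / (σ√T)
   = [ln(571.5749/517.3644) + (0.0436 + 0.5·0.3437²)·0.8403] / (0.3437·√0.8403)
   = [0.099648 + 0.086269] / 0.315062 = 0.590097
d₂ = d₁ − σ√T = 0.590097 − 0.315062 = 0.275034
risk-neutral PD = N(−d₂) = N(-0.275034) = 0.391645

PD=0.3916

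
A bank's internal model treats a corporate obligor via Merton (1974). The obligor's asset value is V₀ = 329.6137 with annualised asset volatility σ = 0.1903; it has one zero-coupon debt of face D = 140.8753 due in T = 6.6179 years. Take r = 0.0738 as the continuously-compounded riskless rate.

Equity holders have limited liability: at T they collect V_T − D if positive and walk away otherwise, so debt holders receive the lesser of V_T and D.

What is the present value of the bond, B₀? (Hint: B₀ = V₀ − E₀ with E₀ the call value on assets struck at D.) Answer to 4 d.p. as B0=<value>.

B0=86.3657

d₁ = [ln(V₀/D) + (r + σ²/2)T] / (σ√T)
   = [ln(329.6137/140.8753) + (0.0738 + 0.5·0.1903²)·6.6179] / (0.1903·√6.6179)
   = [0.850046 + 0.608232] / 0.489552 = 2.978800
d₂ = d₁ − σ√T = 2.978800 − 0.489552 = 2.489248
N(d₁) = 0.998553,  N(d₂) = 0.993599,  e^(−rT) = 0.613607
E₀ = V₀·N(d₁) − D·e^(−rT)·N(d₂)
   = 329.6137·0.998553 − 140.8753·0.613607·0.993599 = 243.248035
B₀ = V₀ − E₀ = 329.6137 − 243.248035 = 86.365665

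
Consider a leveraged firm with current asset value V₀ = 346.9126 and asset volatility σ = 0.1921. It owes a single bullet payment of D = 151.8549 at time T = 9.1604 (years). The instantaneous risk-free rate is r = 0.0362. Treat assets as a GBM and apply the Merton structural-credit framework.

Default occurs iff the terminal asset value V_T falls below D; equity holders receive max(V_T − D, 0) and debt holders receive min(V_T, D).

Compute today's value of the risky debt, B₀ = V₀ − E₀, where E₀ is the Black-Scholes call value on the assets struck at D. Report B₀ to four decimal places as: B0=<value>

B0=108.0463

d₁ = [ln(V₀/D) + (r + σ²/2)T] / (σ√T)
   = [ln(346.9126/151.8549) + (0.0362 + 0.5·0.1921²)·9.1604] / (0.1921·√9.1604)
   = [0.826147 + 0.500627] / 0.581413 = 2.281983
d₂ = d₁ − σ√T = 2.281983 − 0.581413 = 1.700571
N(d₁) = 0.988755,  N(d₂) = 0.955488,  e^(−rT) = 0.717770
E₀ = V₀·N(d₁) − D·e^(−rT)·N(d₂)
   = 346.9126·0.988755 − 151.8549·0.717770·0.955488 = 238.866311
B₀ = V₀ − E₀ = 346.9126 − 238.866311 = 108.046289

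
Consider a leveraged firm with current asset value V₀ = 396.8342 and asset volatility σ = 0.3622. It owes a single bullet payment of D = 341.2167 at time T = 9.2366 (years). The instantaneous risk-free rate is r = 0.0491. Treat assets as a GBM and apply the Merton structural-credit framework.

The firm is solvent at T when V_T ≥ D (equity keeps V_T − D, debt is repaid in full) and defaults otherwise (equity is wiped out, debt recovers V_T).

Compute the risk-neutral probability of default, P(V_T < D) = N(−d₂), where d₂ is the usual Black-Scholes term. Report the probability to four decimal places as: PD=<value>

PD=0.5005

d₁ = [ln(V₀/D) + (r + σ²/2)T] / (σ√T)
   = [ln(396.8342/341.2167) + (0.0491 + 0.5·0.3622²)·9.2366] / (0.3622·√9.2366)
   = [0.151001 + 1.059386] / 1.100790 = 1.099562
d₂ = d₁ − σ√T = 1.099562 − 1.100790 = -0.001228
risk-neutral PD = N(−d₂) = N(0.001228) = 0.500490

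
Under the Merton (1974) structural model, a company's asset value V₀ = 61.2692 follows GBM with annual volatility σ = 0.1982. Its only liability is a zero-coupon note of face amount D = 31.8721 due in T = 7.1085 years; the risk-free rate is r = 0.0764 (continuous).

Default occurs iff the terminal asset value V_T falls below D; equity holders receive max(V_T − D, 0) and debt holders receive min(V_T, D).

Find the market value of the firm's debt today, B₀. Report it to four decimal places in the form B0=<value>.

d₁ = [ln(V₀/D) + (r + σ²/2)T] / (σ√T)
   = [ln(61.2692/31.8721) + (0.0764 + 0.5·0.1982²)·7.1085] / (0.1982·√7.1085)
   = [0.653546 + 0.682712] / 0.528436 = 2.528702
d₂ = d₁ − σ√T = 2.528702 − 0.528436 = 2.000266
N(d₁) = 0.994276,  N(d₂) = 0.977264,  e^(−rT) = 0.580951
E₀ = V₀·N(d₁) − D·e^(−rT)·N(d₂)
   = 61.2692·0.994276 − 31.8721·0.580951·0.977264 = 42.823339
B₀ = V₀ − E₀ = 61.2692 − 42.823339 = 18.445861

B0=18.4459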